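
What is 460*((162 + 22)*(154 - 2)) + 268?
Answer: 12865548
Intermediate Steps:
460*((162 + 22)*(154 - 2)) + 268 = 460*(184*152) + 268 = 460*27968 + 268 = 12865280 + 268 = 12865548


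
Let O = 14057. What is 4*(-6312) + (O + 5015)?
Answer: -6176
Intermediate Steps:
4*(-6312) + (O + 5015) = 4*(-6312) + (14057 + 5015) = -25248 + 19072 = -6176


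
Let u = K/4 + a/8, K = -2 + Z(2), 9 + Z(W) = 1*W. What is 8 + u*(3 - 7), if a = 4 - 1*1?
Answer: 31/2 ≈ 15.500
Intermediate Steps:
Z(W) = -9 + W (Z(W) = -9 + 1*W = -9 + W)
K = -9 (K = -2 + (-9 + 2) = -2 - 7 = -9)
a = 3 (a = 4 - 1 = 3)
u = -15/8 (u = -9/4 + 3/8 = -15/8 ≈ -1.8750)
8 + u*(3 - 7) = 8 - 15*(3 - 7)/8 = 8 - 15/8*(-4) = 8 + 15/2 = 31/2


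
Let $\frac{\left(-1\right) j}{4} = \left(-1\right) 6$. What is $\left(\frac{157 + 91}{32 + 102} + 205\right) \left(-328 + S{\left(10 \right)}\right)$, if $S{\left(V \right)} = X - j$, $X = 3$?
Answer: $- \frac{4836791}{67} \approx -72191.0$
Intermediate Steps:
$j = 24$ ($j = - 4 \left(\left(-1\right) 6\right) = \left(-4\right) \left(-6\right) = 24$)
$S{\left(V \right)} = -21$ ($S{\left(V \right)} = 3 - 24 = -21$)
$\left(\frac{157 + 91}{32 + 102} + 205\right) \left(-328 + S{\left(10 \right)}\right) = \left(\frac{157 + 91}{32 + 102} + 205\right) \left(-328 - 21\right) = \left(\frac{248}{134} + 205\right) \left(-349\right) = \left(248 \cdot \frac{1}{134} + 205\right) \left(-349\right) = \left(\frac{124}{67} + 205\right) \left(-349\right) = \frac{13859}{67} \left(-349\right) = - \frac{4836791}{67}$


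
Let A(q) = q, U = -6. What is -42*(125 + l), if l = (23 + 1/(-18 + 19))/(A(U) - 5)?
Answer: -56742/11 ≈ -5158.4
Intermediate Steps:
l = -24/11 (l = (23 + 1/(-18 + 19))/(-6 - 5) = (23 + 1/1)/(-11) = (23 + 1)*(-1/11) = 24*(-1/11) = -24/11 ≈ -2.1818)
-42*(125 + l) = -42*(125 - 24/11) = -42*1351/11 = -56742/11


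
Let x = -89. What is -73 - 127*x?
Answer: 11230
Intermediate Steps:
-73 - 127*x = -73 - 127*(-89) = -73 + 11303 = 11230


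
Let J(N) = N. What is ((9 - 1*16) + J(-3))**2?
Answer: 100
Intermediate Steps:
((9 - 1*16) + J(-3))**2 = ((9 - 1*16) - 3)**2 = ((9 - 16) - 3)**2 = (-7 - 3)**2 = (-10)**2 = 100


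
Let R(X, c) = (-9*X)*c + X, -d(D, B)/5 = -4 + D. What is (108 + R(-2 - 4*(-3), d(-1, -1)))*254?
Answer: -541528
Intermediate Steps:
d(D, B) = 20 - 5*D (d(D, B) = -5*(-4 + D) = 20 - 5*D)
R(X, c) = X - 9*X*c (R(X, c) = -9*X*c + X = X - 9*X*c)
(108 + R(-2 - 4*(-3), d(-1, -1)))*254 = (108 + (-2 - 4*(-3))*(1 - 9*(20 - 5*(-1))))*254 = (108 + (-2 - 4*(-3))*(1 - 9*(20 + 5)))*254 = (108 + (-2 + 12)*(1 - 9*25))*254 = (108 + 10*(1 - 225))*254 = (108 + 10*(-224))*254 = (108 - 2240)*254 = -2132*254 = -541528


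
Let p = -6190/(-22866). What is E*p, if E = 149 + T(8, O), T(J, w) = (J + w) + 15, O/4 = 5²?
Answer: 841840/11433 ≈ 73.632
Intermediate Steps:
O = 100 (O = 4*5² = 4*25 = 100)
T(J, w) = 15 + J + w
E = 272 (E = 149 + (15 + 8 + 100) = 149 + 123 = 272)
p = 3095/11433 (p = -6190*(-1/22866) = 3095/11433 ≈ 0.27071)
E*p = 272*(3095/11433) = 841840/11433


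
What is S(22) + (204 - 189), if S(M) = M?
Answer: 37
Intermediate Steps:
S(22) + (204 - 189) = 22 + (204 - 189) = 22 + 15 = 37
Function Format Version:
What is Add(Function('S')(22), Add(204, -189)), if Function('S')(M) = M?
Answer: 37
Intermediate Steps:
Add(Function('S')(22), Add(204, -189)) = Add(22, Add(204, -189)) = Add(22, 15) = 37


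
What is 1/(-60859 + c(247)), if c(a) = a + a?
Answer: -1/60365 ≈ -1.6566e-5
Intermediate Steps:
c(a) = 2*a
1/(-60859 + c(247)) = 1/(-60859 + 2*247) = 1/(-60859 + 494) = 1/(-60365) = -1/60365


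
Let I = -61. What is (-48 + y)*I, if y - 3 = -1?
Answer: 2806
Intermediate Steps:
y = 2 (y = 3 - 1 = 2)
(-48 + y)*I = (-48 + 2)*(-61) = -46*(-61) = 2806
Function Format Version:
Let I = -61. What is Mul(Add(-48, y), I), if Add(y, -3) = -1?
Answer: 2806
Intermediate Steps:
y = 2 (y = Add(3, -1) = 2)
Mul(Add(-48, y), I) = Mul(Add(-48, 2), -61) = Mul(-46, -61) = 2806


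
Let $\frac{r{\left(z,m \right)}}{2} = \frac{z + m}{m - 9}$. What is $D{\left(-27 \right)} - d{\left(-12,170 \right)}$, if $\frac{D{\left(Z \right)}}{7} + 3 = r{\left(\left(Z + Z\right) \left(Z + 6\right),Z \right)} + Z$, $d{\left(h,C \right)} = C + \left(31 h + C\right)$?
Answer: $- \frac{1217}{2} \approx -608.5$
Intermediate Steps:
$r{\left(z,m \right)} = \frac{2 \left(m + z\right)}{-9 + m}$ ($r{\left(z,m \right)} = 2 \frac{z + m}{m - 9} = 2 \frac{m + z}{-9 + m} = \frac{2 \left(m + z\right)}{-9 + m}$)
$d{\left(h,C \right)} = 2 C + 31 h$ ($d{\left(h,C \right)} = C + \left(C + 31 h\right) = 2 C + 31 h$)
$D{\left(Z \right)} = -21 + 7 Z + \frac{14 \left(Z + 2 Z \left(6 + Z\right)\right)}{-9 + Z}$ ($D{\left(Z \right)} = -21 + 7 \left(\frac{2 \left(Z + \left(Z + Z\right) \left(Z + 6\right)\right)}{-9 + Z} + Z\right) = -21 + 7 \left(\frac{2 \left(Z + 2 Z \left(6 + Z\right)\right)}{-9 + Z} + Z\right) = -21 + 7 \left(Z + \frac{2 \left(Z + 2 Z \left(6 + Z\right)\right)}{-9 + Z}\right) = -21 + \left(7 Z + \frac{14 \left(Z + 2 Z \left(6 + Z\right)\right)}{-9 + Z}\right) = -21 + 7 Z + \frac{14 \left(Z + 2 Z \left(6 + Z\right)\right)}{-9 + Z}$)
$D{\left(-27 \right)} - d{\left(-12,170 \right)} = \frac{7 \left(27 + 5 \left(-27\right)^{2} + 14 \left(-27\right)\right)}{-9 - 27} - \left(2 \cdot 170 + 31 \left(-12\right)\right) = \frac{7 \left(27 + 5 \cdot 729 - 378\right)}{-36} - \left(340 - 372\right) = 7 \left(- \frac{1}{36}\right) \left(27 + 3645 - 378\right) - -32 = 7 \left(- \frac{1}{36}\right) 3294 + 32 = - \frac{1281}{2} + 32 = - \frac{1217}{2}$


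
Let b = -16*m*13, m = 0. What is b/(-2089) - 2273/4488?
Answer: -2273/4488 ≈ -0.50646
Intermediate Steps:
b = 0 (b = -16*0*13 = 0*13 = 0)
b/(-2089) - 2273/4488 = 0/(-2089) - 2273/4488 = 0*(-1/2089) - 2273*1/4488 = 0 - 2273/4488 = -2273/4488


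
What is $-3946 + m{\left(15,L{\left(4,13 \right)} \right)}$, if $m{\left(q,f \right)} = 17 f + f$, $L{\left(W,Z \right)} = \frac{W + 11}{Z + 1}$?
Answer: $- \frac{27487}{7} \approx -3926.7$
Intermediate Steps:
$L{\left(W,Z \right)} = \frac{11 + W}{1 + Z}$
$m{\left(q,f \right)} = 18 f$
$-3946 + m{\left(15,L{\left(4,13 \right)} \right)} = -3946 + 18 \frac{11 + 4}{1 + 13} = -3946 + 18 \cdot \frac{1}{14} \cdot 15 = -3946 + 18 \cdot \frac{15}{14} = -3946 + \frac{135}{7} = - \frac{27487}{7}$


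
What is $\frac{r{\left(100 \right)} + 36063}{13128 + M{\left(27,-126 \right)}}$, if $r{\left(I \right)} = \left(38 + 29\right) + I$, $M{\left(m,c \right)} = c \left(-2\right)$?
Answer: $\frac{3623}{1338} \approx 2.7078$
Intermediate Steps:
$M{\left(m,c \right)} = - 2 c$
$r{\left(I \right)} = 67 + I$
$\frac{r{\left(100 \right)} + 36063}{13128 + M{\left(27,-126 \right)}} = \frac{\left(67 + 100\right) + 36063}{13128 - -252} = \frac{167 + 36063}{13128 + 252} = \frac{36230}{13380} = 36230 \cdot \frac{1}{13380} = \frac{3623}{1338}$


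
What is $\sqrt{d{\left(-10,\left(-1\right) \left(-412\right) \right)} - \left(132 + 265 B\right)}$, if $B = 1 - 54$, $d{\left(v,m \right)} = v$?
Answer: $\sqrt{13903} \approx 117.91$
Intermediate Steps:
$B = -53$ ($B = 1 - 54 = -53$)
$\sqrt{d{\left(-10,\left(-1\right) \left(-412\right) \right)} - \left(132 + 265 B\right)} = \sqrt{-10 - -13913} = \sqrt{-10 + \left(14045 - 132\right)} = \sqrt{-10 + 13913} = \sqrt{13903}$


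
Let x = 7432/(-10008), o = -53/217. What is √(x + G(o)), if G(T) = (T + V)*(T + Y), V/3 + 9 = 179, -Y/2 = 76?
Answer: 376*I*√4494931265/90489 ≈ 278.58*I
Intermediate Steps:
o = -53/217 (o = -53*1/217 = -53/217 ≈ -0.24424)
Y = -152 (Y = -2*76 = -152)
V = 510 (V = -27 + 3*179 = -27 + 537 = 510)
G(T) = (-152 + T)*(510 + T) (G(T) = (T + 510)*(T - 152) = (510 + T)*(-152 + T) = (-152 + T)*(510 + T))
x = -929/1251 (x = 7432*(-1/10008) = -929/1251 ≈ -0.74261)
√(x + G(o)) = √(-929/1251 + (-77520 + (-53/217)² + 358*(-53/217))) = √(-929/1251 + (-77520 + 2809/47089 - 18974/217)) = √(-929/1251 - 3654453829/47089) = √(-4571765485760/58908339) = 376*I*√4494931265/90489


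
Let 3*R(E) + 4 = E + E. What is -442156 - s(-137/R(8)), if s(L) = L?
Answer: -1768487/4 ≈ -4.4212e+5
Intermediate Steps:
R(E) = -4/3 + 2*E/3 (R(E) = -4/3 + (E + E)/3 = -4/3 + (2*E)/3 = -4/3 + 2*E/3)
-442156 - s(-137/R(8)) = -442156 - (-137)/(-4/3 + (2/3)*8) = -442156 - (-137)/(-4/3 + 16/3) = -442156 - (-137)/4 = -442156 - 1*(-137/4) = -442156 + 137/4 = -1768487/4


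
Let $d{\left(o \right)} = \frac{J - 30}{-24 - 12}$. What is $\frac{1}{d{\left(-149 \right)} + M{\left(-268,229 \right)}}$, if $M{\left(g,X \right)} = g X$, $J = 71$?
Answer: $- \frac{36}{2209433} \approx -1.6294 \cdot 10^{-5}$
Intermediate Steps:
$M{\left(g,X \right)} = X g$
$d{\left(o \right)} = - \frac{41}{36}$ ($d{\left(o \right)} = \frac{71 - 30}{-24 - 12} = \frac{41}{-36} = 41 \left(- \frac{1}{36}\right) = - \frac{41}{36}$)
$\frac{1}{d{\left(-149 \right)} + M{\left(-268,229 \right)}} = \frac{1}{- \frac{41}{36} + 229 \left(-268\right)} = \frac{1}{- \frac{41}{36} - 61372} = \frac{1}{- \frac{2209433}{36}} = - \frac{36}{2209433}$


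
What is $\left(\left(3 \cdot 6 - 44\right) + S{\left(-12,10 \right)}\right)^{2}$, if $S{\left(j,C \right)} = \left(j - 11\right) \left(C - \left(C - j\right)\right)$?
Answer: $62500$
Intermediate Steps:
$S{\left(j,C \right)} = j \left(-11 + j\right)$ ($S{\left(j,C \right)} = \left(-11 + j\right) j = j \left(-11 + j\right)$)
$\left(\left(3 \cdot 6 - 44\right) + S{\left(-12,10 \right)}\right)^{2} = \left(\left(3 \cdot 6 - 44\right) - 12 \left(-11 - 12\right)\right)^{2} = \left(\left(18 - 44\right) - -276\right)^{2} = \left(-26 + 276\right)^{2} = 250^{2} = 62500$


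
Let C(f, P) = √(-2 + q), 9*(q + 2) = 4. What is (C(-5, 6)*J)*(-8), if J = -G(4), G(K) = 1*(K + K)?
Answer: 256*I*√2/3 ≈ 120.68*I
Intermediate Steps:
q = -14/9 (q = -2 + (⅑)*4 = -2 + 4/9 = -14/9 ≈ -1.5556)
G(K) = 2*K (G(K) = 1*(2*K) = 2*K)
C(f, P) = 4*I*√2/3 (C(f, P) = √(-2 - 14/9) = √(-32/9) = 4*I*√2/3)
J = -8 (J = -2*4 = -1*8 = -8)
(C(-5, 6)*J)*(-8) = ((4*I*√2/3)*(-8))*(-8) = -32*I*√2/3*(-8) = 256*I*√2/3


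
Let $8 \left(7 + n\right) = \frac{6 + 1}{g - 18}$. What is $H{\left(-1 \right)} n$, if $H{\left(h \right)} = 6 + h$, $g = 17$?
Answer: $- \frac{315}{8} \approx -39.375$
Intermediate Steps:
$n = - \frac{63}{8}$ ($n = -7 + \frac{\left(6 + 1\right) \frac{1}{17 - 18}}{8} = -7 + \frac{7 \frac{1}{-1}}{8} = -7 + \frac{7 \left(-1\right)}{8} = -7 + \frac{1}{8} \left(-7\right) = -7 - \frac{7}{8} = - \frac{63}{8} \approx -7.875$)
$H{\left(-1 \right)} n = \left(6 - 1\right) \left(- \frac{63}{8}\right) = 5 \left(- \frac{63}{8}\right) = - \frac{315}{8}$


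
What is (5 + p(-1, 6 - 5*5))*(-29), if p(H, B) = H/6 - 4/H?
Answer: -1537/6 ≈ -256.17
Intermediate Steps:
p(H, B) = -4/H + H/6 (p(H, B) = H*(1/6) - 4/H = H/6 - 4/H = -4/H + H/6)
(5 + p(-1, 6 - 5*5))*(-29) = (5 + (-4/(-1) + (1/6)*(-1)))*(-29) = (5 + (-4*(-1) - 1/6))*(-29) = (5 + (4 - 1/6))*(-29) = (5 + 23/6)*(-29) = (53/6)*(-29) = -1537/6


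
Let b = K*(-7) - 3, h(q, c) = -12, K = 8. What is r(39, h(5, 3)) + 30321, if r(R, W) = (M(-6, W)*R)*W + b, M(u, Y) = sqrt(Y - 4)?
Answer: 30262 - 1872*I ≈ 30262.0 - 1872.0*I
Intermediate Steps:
M(u, Y) = sqrt(-4 + Y)
b = -59 (b = 8*(-7) - 3 = -56 - 3 = -59)
r(R, W) = -59 + R*W*sqrt(-4 + W) (r(R, W) = (sqrt(-4 + W)*R)*W - 59 = (R*sqrt(-4 + W))*W - 59 = R*W*sqrt(-4 + W) - 59 = -59 + R*W*sqrt(-4 + W))
r(39, h(5, 3)) + 30321 = (-59 + 39*(-12)*sqrt(-4 - 12)) + 30321 = (-59 + 39*(-12)*sqrt(-16)) + 30321 = (-59 + 39*(-12)*(4*I)) + 30321 = (-59 - 1872*I) + 30321 = 30262 - 1872*I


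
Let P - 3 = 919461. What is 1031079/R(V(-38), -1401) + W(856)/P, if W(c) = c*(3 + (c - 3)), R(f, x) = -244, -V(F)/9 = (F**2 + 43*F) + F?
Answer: -118482654259/28043652 ≈ -4224.9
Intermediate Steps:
V(F) = -396*F - 9*F**2 (V(F) = -9*((F**2 + 43*F) + F) = -9*(F**2 + 44*F) = -396*F - 9*F**2)
P = 919464 (P = 3 + 919461 = 919464)
W(c) = c**2 (W(c) = c*(3 + (-3 + c)) = c*c = c**2)
1031079/R(V(-38), -1401) + W(856)/P = 1031079/(-244) + 856**2/919464 = 1031079*(-1/244) + 732736*(1/919464) = -1031079/244 + 91592/114933 = -118482654259/28043652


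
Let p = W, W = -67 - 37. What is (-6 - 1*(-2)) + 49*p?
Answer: -5100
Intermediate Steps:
W = -104
p = -104
(-6 - 1*(-2)) + 49*p = (-6 - 1*(-2)) + 49*(-104) = (-6 + 2) - 5096 = -4 - 5096 = -5100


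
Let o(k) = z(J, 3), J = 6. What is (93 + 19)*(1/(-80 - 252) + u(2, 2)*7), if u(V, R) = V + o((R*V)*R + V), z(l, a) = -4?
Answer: -130172/83 ≈ -1568.3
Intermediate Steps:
o(k) = -4
u(V, R) = -4 + V (u(V, R) = V - 4 = -4 + V)
(93 + 19)*(1/(-80 - 252) + u(2, 2)*7) = (93 + 19)*(1/(-80 - 252) + (-4 + 2)*7) = 112*(1/(-332) - 2*7) = 112*(-1/332 - 14) = 112*(-4649/332) = -130172/83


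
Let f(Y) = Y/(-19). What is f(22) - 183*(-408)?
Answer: 1418594/19 ≈ 74663.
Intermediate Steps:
f(Y) = -Y/19 (f(Y) = Y*(-1/19) = -Y/19)
f(22) - 183*(-408) = -1/19*22 - 183*(-408) = -22/19 + 74664 = 1418594/19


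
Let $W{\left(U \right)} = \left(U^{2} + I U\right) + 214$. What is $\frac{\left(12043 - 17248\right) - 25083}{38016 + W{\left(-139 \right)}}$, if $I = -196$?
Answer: $- \frac{10096}{28265} \approx -0.35719$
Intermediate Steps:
$W{\left(U \right)} = 214 + U^{2} - 196 U$ ($W{\left(U \right)} = \left(U^{2} - 196 U\right) + 214 = 214 + U^{2} - 196 U$)
$\frac{\left(12043 - 17248\right) - 25083}{38016 + W{\left(-139 \right)}} = \frac{\left(12043 - 17248\right) - 25083}{38016 + \left(214 + \left(-139\right)^{2} - -27244\right)} = \frac{-5205 - 25083}{38016 + \left(214 + 19321 + 27244\right)} = - \frac{30288}{38016 + 46779} = - \frac{30288}{84795} = \left(-30288\right) \frac{1}{84795} = - \frac{10096}{28265}$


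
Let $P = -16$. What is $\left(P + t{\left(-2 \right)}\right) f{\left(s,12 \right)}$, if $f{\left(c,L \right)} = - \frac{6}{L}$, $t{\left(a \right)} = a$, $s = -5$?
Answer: $9$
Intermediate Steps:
$\left(P + t{\left(-2 \right)}\right) f{\left(s,12 \right)} = \left(-16 - 2\right) \left(- \frac{6}{12}\right) = - 18 \left(\left(-6\right) \frac{1}{12}\right) = \left(-18\right) \left(- \frac{1}{2}\right) = 9$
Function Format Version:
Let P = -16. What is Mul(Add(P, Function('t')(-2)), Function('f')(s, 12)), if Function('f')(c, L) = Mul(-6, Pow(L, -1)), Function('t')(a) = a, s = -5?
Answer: 9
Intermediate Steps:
Mul(Add(P, Function('t')(-2)), Function('f')(s, 12)) = Mul(Add(-16, -2), Mul(-6, Pow(12, -1))) = Mul(-18, Mul(-6, Rational(1, 12))) = Mul(-18, Rational(-1, 2)) = 9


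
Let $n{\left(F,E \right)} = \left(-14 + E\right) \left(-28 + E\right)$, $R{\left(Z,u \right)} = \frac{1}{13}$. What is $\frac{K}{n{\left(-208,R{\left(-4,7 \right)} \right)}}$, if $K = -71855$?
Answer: $- \frac{12143495}{65703} \approx -184.82$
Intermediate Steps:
$R{\left(Z,u \right)} = \frac{1}{13}$
$n{\left(F,E \right)} = \left(-28 + E\right) \left(-14 + E\right)$
$\frac{K}{n{\left(-208,R{\left(-4,7 \right)} \right)}} = - \frac{71855}{392 + \left(\frac{1}{13}\right)^{2} - \frac{42}{13}} = - \frac{71855}{392 + \frac{1}{169} - \frac{42}{13}} = - \frac{71855}{\frac{65703}{169}} = \left(-71855\right) \frac{169}{65703} = - \frac{12143495}{65703}$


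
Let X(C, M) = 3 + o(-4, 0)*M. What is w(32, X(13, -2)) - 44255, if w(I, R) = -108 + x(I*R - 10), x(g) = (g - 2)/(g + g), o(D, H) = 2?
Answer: -931612/21 ≈ -44363.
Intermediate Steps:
x(g) = (-2 + g)/(2*g) (x(g) = (-2 + g)/((2*g)) = (-2 + g)*(1/(2*g)) = (-2 + g)/(2*g))
X(C, M) = 3 + 2*M
w(I, R) = -108 + (-12 + I*R)/(2*(-10 + I*R)) (w(I, R) = -108 + (-2 + (I*R - 10))/(2*(I*R - 10)) = -108 + (-2 + (-10 + I*R))/(2*(-10 + I*R)) = -108 + (-12 + I*R)/(2*(-10 + I*R)))
w(32, X(13, -2)) - 44255 = (2148 - 215*32*(3 + 2*(-2)))/(2*(-10 + 32*(3 + 2*(-2)))) - 44255 = (2148 - 215*32*(3 - 4))/(2*(-10 + 32*(3 - 4))) - 44255 = (2148 - 215*32*(-1))/(2*(-10 + 32*(-1))) - 44255 = (2148 + 6880)/(2*(-10 - 32)) - 44255 = (½)*9028/(-42) - 44255 = (½)*(-1/42)*9028 - 44255 = -2257/21 - 44255 = -931612/21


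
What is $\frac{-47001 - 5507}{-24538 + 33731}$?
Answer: $- \frac{52508}{9193} \approx -5.7117$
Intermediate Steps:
$\frac{-47001 - 5507}{-24538 + 33731} = - \frac{52508}{9193}$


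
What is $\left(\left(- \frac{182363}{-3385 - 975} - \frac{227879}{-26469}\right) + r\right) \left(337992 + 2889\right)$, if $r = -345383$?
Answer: $- \frac{4528382436791794691}{38468280} \approx -1.1772 \cdot 10^{11}$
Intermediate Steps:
$\left(\left(- \frac{182363}{-3385 - 975} - \frac{227879}{-26469}\right) + r\right) \left(337992 + 2889\right) = \left(\left(- \frac{182363}{-3385 - 975} - \frac{227879}{-26469}\right) - 345383\right) \left(337992 + 2889\right) = \left(\left(- \frac{182363}{-3385 - 975} - - \frac{227879}{26469}\right) - 345383\right) 340881 = \left(\left(- \frac{182363}{-4360} + \frac{227879}{26469}\right) - 345383\right) 340881 = \left(\left(\left(-182363\right) \left(- \frac{1}{4360}\right) + \frac{227879}{26469}\right) - 345383\right) 340881 = \left(\left(\frac{182363}{4360} + \frac{227879}{26469}\right) - 345383\right) 340881 = \left(\frac{5820518687}{115404840} - 345383\right) 340881 = \left(- \frac{39853049335033}{115404840}\right) 340881 = - \frac{4528382436791794691}{38468280}$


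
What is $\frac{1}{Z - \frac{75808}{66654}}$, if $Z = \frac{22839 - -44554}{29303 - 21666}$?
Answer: $\frac{1580859}{12152383} \approx 0.13009$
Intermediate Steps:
$Z = \frac{67393}{7637}$ ($Z = \frac{22839 + 44554}{7637} = 67393 \cdot \frac{1}{7637} = \frac{67393}{7637} \approx 8.8245$)
$\frac{1}{Z - \frac{75808}{66654}} = \frac{1}{\frac{67393}{7637} - \frac{75808}{66654}} = \frac{1}{\frac{67393}{7637} - \frac{1648}{1449}} = \frac{1}{\frac{12152383}{1580859}} = \frac{1580859}{12152383}$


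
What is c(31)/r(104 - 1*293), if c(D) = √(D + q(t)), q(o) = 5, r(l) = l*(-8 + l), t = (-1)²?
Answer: 2/12411 ≈ 0.00016115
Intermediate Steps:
t = 1
c(D) = √(5 + D) (c(D) = √(D + 5) = √(5 + D))
c(31)/r(104 - 1*293) = √(5 + 31)/(((104 - 1*293)*(-8 + (104 - 1*293)))) = √36/(((104 - 293)*(-8 + (104 - 293)))) = 6/((-189*(-8 - 189))) = 6/((-189*(-197))) = 6/37233 = 6*(1/37233) = 2/12411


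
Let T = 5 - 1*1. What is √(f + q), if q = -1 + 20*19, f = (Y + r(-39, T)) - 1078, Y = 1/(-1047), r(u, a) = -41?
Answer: I*√811195707/1047 ≈ 27.203*I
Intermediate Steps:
T = 4 (T = 5 - 1 = 4)
Y = -1/1047 ≈ -0.00095511
f = -1171594/1047 (f = (-1/1047 - 41) - 1078 = -42928/1047 - 1078 = -1171594/1047 ≈ -1119.0)
q = 379 (q = -1 + 380 = 379)
√(f + q) = √(-1171594/1047 + 379) = √(-774781/1047) = I*√811195707/1047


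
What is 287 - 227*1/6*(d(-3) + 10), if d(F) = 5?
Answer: -561/2 ≈ -280.50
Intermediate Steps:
287 - 227*1/6*(d(-3) + 10) = 287 - 227*1/6*(5 + 10) = 287 - 227*1*(1/6)*15 = 287 - 227*15/6 = 287 - 227*5/2 = 287 - 1135/2 = -561/2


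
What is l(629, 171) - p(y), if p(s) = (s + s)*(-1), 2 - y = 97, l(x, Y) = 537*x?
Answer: 337583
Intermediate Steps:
y = -95 (y = 2 - 1*97 = 2 - 97 = -95)
p(s) = -2*s (p(s) = (2*s)*(-1) = -2*s)
l(629, 171) - p(y) = 537*629 - (-2)*(-95) = 337773 - 1*190 = 337773 - 190 = 337583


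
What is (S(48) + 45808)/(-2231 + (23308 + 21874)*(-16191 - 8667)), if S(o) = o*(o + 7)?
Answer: -48448/1123136387 ≈ -4.3136e-5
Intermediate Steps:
S(o) = o*(7 + o)
(S(48) + 45808)/(-2231 + (23308 + 21874)*(-16191 - 8667)) = (48*(7 + 48) + 45808)/(-2231 + (23308 + 21874)*(-16191 - 8667)) = (48*55 + 45808)/(-2231 + 45182*(-24858)) = (2640 + 45808)/(-2231 - 1123134156) = 48448/(-1123136387) = 48448*(-1/1123136387) = -48448/1123136387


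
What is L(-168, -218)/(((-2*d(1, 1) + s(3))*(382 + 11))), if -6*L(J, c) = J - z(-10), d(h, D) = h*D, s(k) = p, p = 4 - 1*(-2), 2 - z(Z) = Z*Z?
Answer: 35/4716 ≈ 0.0074215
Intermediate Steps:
z(Z) = 2 - Z**2 (z(Z) = 2 - Z*Z = 2 - Z**2)
p = 6 (p = 4 + 2 = 6)
s(k) = 6
d(h, D) = D*h
L(J, c) = -49/3 - J/6 (L(J, c) = -(J - (2 - 1*(-10)**2))/6 = -(J - (2 - 1*100))/6 = -(J - (2 - 100))/6 = -(J - 1*(-98))/6 = -(J + 98)/6 = -(98 + J)/6 = -49/3 - J/6)
L(-168, -218)/(((-2*d(1, 1) + s(3))*(382 + 11))) = (-49/3 - 1/6*(-168))/(((-2 + 6)*(382 + 11))) = (-49/3 + 28)/(((-2*1 + 6)*393)) = 35/(3*(((-2 + 6)*393))) = 35/(3*((4*393))) = (35/3)/1572 = (35/3)*(1/1572) = 35/4716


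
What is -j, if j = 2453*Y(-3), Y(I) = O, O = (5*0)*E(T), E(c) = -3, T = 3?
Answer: 0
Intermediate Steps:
O = 0 (O = (5*0)*(-3) = 0*(-3) = 0)
Y(I) = 0
j = 0 (j = 2453*0 = 0)
-j = -1*0 = 0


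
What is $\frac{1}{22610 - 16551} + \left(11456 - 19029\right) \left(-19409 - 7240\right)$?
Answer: $\frac{1222784221744}{6059} \approx 2.0181 \cdot 10^{8}$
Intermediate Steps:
$\frac{1}{22610 - 16551} + \left(11456 - 19029\right) \left(-19409 - 7240\right) = \frac{1}{6059} - -201812877 = \frac{1}{6059} + 201812877 = \frac{1222784221744}{6059}$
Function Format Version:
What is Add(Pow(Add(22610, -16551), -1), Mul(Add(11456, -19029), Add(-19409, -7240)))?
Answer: Rational(1222784221744, 6059) ≈ 2.0181e+8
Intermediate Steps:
Add(Pow(Add(22610, -16551), -1), Mul(Add(11456, -19029), Add(-19409, -7240))) = Add(Pow(6059, -1), Mul(-7573, -26649)) = Add(Rational(1, 6059), 201812877) = Rational(1222784221744, 6059)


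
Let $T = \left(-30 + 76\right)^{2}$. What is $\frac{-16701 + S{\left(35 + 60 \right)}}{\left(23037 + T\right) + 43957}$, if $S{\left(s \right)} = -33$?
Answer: $- \frac{8367}{34555} \approx -0.24214$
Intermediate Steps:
$T = 2116$ ($T = 46^{2} = 2116$)
$\frac{-16701 + S{\left(35 + 60 \right)}}{\left(23037 + T\right) + 43957} = \frac{-16701 - 33}{\left(23037 + 2116\right) + 43957} = - \frac{16734}{25153 + 43957} = - \frac{16734}{69110} = \left(-16734\right) \frac{1}{69110} = - \frac{8367}{34555}$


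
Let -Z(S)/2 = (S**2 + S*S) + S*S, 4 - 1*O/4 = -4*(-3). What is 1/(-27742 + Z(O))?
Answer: -1/33886 ≈ -2.9511e-5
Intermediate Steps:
O = -32 (O = 16 - (-16)*(-3) = 16 - 4*12 = 16 - 48 = -32)
Z(S) = -6*S**2 (Z(S) = -2*((S**2 + S*S) + S*S) = -2*((S**2 + S**2) + S**2) = -2*(2*S**2 + S**2) = -6*S**2)
1/(-27742 + Z(O)) = 1/(-27742 - 6*(-32)**2) = 1/(-27742 - 6*1024) = 1/(-27742 - 6144) = 1/(-33886) = -1/33886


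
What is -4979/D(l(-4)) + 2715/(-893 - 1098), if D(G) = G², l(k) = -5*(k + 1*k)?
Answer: -78769/17600 ≈ -4.4755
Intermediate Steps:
l(k) = -10*k (l(k) = -5*(k + k) = -10*k)
-4979/D(l(-4)) + 2715/(-893 - 1098) = -4979/((-10*(-4))²) + 2715/(-893 - 1098) = -4979/(40²) + 2715/(-1991) = -4979/1600 + 2715*(-1/1991) = -4979*1/1600 - 15/11 = -4979/1600 - 15/11 = -78769/17600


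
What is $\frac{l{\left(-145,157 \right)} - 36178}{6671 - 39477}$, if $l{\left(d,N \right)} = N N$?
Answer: $\frac{11529}{32806} \approx 0.35143$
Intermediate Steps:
$l{\left(d,N \right)} = N^{2}$
$\frac{l{\left(-145,157 \right)} - 36178}{6671 - 39477} = \frac{157^{2} - 36178}{6671 - 39477} = \frac{24649 - 36178}{-32806} = \left(-11529\right) \left(- \frac{1}{32806}\right) = \frac{11529}{32806}$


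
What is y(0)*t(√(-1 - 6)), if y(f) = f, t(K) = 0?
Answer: 0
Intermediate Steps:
y(0)*t(√(-1 - 6)) = 0*0 = 0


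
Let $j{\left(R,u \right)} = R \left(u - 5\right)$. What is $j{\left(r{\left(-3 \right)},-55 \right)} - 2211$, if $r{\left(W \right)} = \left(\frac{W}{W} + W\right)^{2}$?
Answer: $-2451$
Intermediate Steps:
$r{\left(W \right)} = \left(1 + W\right)^{2}$
$j{\left(R,u \right)} = R \left(-5 + u\right)$ ($j{\left(R,u \right)} = R \left(u - 5\right) = R \left(-5 + u\right)$)
$j{\left(r{\left(-3 \right)},-55 \right)} - 2211 = \left(1 - 3\right)^{2} \left(-5 - 55\right) - 2211 = \left(-2\right)^{2} \left(-60\right) - 2211 = 4 \left(-60\right) - 2211 = -240 - 2211 = -2451$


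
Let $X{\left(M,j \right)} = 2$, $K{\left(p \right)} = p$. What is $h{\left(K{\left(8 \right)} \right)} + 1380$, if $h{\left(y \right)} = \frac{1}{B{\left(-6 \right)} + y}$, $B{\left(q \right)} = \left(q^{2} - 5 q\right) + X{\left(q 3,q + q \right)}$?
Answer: $\frac{104881}{76} \approx 1380.0$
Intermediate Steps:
$B{\left(q \right)} = 2 + q^{2} - 5 q$ ($B{\left(q \right)} = \left(q^{2} - 5 q\right) + 2 = 2 + q^{2} - 5 q$)
$h{\left(y \right)} = \frac{1}{68 + y}$ ($h{\left(y \right)} = \frac{1}{\left(2 + \left(-6\right)^{2} - -30\right) + y} = \frac{1}{\left(2 + 36 + 30\right) + y} = \frac{1}{68 + y}$)
$h{\left(K{\left(8 \right)} \right)} + 1380 = \frac{1}{68 + 8} + 1380 = \frac{1}{76} + 1380 = \frac{104881}{76}$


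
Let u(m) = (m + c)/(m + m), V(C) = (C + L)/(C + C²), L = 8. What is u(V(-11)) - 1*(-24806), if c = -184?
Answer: 169079/6 ≈ 28180.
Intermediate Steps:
V(C) = (8 + C)/(C + C²) (V(C) = (C + 8)/(C + C²) = (8 + C)/(C + C²))
u(m) = (-184 + m)/(2*m) (u(m) = (m - 184)/(m + m) = (-184 + m)/((2*m)) = (-184 + m)*(1/(2*m)) = (-184 + m)/(2*m))
u(V(-11)) - 1*(-24806) = (-184 + (8 - 11)/((-11)*(1 - 11)))/(2*(((8 - 11)/((-11)*(1 - 11))))) - 1*(-24806) = (-184 - 1/11*(-3)/(-10))/(2*((-1/11*(-3)/(-10)))) + 24806 = (-184 - 1/11*(-⅒)*(-3))/(2*((-1/11*(-⅒)*(-3)))) + 24806 = (-184 - 3/110)/(2*(-3/110)) + 24806 = (½)*(-110/3)*(-20243/110) + 24806 = 20243/6 + 24806 = 169079/6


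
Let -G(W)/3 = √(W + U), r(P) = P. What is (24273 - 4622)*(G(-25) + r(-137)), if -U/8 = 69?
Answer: -2692187 - 58953*I*√577 ≈ -2.6922e+6 - 1.4161e+6*I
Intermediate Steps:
U = -552 (U = -8*69 = -552)
G(W) = -3*√(-552 + W) (G(W) = -3*√(W - 552) = -3*√(-552 + W))
(24273 - 4622)*(G(-25) + r(-137)) = (24273 - 4622)*(-3*√(-552 - 25) - 137) = 19651*(-3*I*√577 - 137) = 19651*(-137 - 3*I*√577) = -2692187 - 58953*I*√577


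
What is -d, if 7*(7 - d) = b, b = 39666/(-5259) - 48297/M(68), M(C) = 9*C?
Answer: -2849519/147252 ≈ -19.351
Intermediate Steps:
b = -1818755/21036 (b = 39666/(-5259) - 48297/(9*68) = 39666*(-1/5259) - 48297/612 = -13222/1753 - 48297*1/612 = -13222/1753 - 947/12 = -1818755/21036 ≈ -86.459)
d = 2849519/147252 (d = 7 - ⅐*(-1818755/21036) = 7 + 1818755/147252 = 2849519/147252 ≈ 19.351)
-d = -1*2849519/147252 = -2849519/147252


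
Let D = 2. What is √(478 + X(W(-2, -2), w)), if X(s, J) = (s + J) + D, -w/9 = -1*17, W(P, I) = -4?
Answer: √629 ≈ 25.080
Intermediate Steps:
w = 153 (w = -(-9)*17 = -9*(-17) = 153)
X(s, J) = 2 + J + s (X(s, J) = (s + J) + 2 = (J + s) + 2 = 2 + J + s)
√(478 + X(W(-2, -2), w)) = √(478 + (2 + 153 - 4)) = √(478 + 151) = √629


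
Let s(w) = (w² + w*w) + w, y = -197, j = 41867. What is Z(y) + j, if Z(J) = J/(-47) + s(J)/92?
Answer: 184689819/4324 ≈ 42713.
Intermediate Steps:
s(w) = w + 2*w² (s(w) = (w² + w²) + w = 2*w² + w = w + 2*w²)
Z(J) = -J/47 + J*(1 + 2*J)/92 (Z(J) = J/(-47) + (J*(1 + 2*J))/92 = J*(-1/47) + (J*(1 + 2*J))*(1/92) = -J/47 + J*(1 + 2*J)/92)
Z(y) + j = (1/4324)*(-197)*(-45 + 94*(-197)) + 41867 = (1/4324)*(-197)*(-45 - 18518) + 41867 = (1/4324)*(-197)*(-18563) + 41867 = 3656911/4324 + 41867 = 184689819/4324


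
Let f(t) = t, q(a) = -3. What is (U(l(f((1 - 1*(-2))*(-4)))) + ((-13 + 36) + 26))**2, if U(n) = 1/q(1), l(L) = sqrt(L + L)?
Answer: 21316/9 ≈ 2368.4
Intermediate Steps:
l(L) = sqrt(2)*sqrt(L) (l(L) = sqrt(2*L) = sqrt(2)*sqrt(L))
U(n) = -1/3 (U(n) = 1/(-3) = -1/3)
(U(l(f((1 - 1*(-2))*(-4)))) + ((-13 + 36) + 26))**2 = (-1/3 + ((-13 + 36) + 26))**2 = (-1/3 + (23 + 26))**2 = (-1/3 + 49)**2 = (146/3)**2 = 21316/9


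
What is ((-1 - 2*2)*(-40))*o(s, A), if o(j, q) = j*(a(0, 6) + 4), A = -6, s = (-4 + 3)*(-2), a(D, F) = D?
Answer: 1600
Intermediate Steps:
s = 2 (s = -1*(-2) = 2)
o(j, q) = 4*j (o(j, q) = j*(0 + 4) = j*4 = 4*j)
((-1 - 2*2)*(-40))*o(s, A) = ((-1 - 2*2)*(-40))*(4*2) = ((-1 - 4)*(-40))*8 = -5*(-40)*8 = 200*8 = 1600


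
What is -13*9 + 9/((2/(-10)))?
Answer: -162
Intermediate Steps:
-13*9 + 9/((2/(-10))) = -117 + 9/((2*(-⅒))) = -117 + 9/(-⅕) = -117 + 9*(-5) = -117 - 45 = -162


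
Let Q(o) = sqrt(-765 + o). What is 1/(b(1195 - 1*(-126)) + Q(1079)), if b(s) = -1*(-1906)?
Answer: 953/1816261 - sqrt(314)/3632522 ≈ 0.00051983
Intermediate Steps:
b(s) = 1906
1/(b(1195 - 1*(-126)) + Q(1079)) = 1/(1906 + sqrt(-765 + 1079)) = 1/(1906 + sqrt(314))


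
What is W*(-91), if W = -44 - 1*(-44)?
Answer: 0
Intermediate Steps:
W = 0 (W = -44 + 44 = 0)
W*(-91) = 0*(-91) = 0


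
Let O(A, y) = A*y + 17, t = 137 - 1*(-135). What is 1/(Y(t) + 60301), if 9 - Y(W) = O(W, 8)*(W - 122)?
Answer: -1/268640 ≈ -3.7225e-6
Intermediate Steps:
t = 272 (t = 137 + 135 = 272)
O(A, y) = 17 + A*y
Y(W) = 9 - (-122 + W)*(17 + 8*W) (Y(W) = 9 - (17 + W*8)*(W - 122) = 9 - (17 + 8*W)*(-122 + W) = 9 - (-122 + W)*(17 + 8*W))
1/(Y(t) + 60301) = 1/((2083 - 8*272² + 959*272) + 60301) = 1/((2083 - 8*73984 + 260848) + 60301) = 1/((2083 - 591872 + 260848) + 60301) = 1/(-328941 + 60301) = 1/(-268640) = -1/268640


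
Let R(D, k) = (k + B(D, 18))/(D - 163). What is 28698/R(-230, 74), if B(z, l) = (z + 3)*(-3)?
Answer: -11278314/755 ≈ -14938.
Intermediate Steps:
B(z, l) = -9 - 3*z (B(z, l) = (3 + z)*(-3) = -9 - 3*z)
R(D, k) = (-9 + k - 3*D)/(-163 + D) (R(D, k) = (k + (-9 - 3*D))/(D - 163) = (-9 + k - 3*D)/(-163 + D))
28698/R(-230, 74) = 28698/(((-9 + 74 - 3*(-230))/(-163 - 230))) = 28698/(((-9 + 74 + 690)/(-393))) = 28698/((-1/393*755)) = 28698/(-755/393) = 28698*(-393/755) = -11278314/755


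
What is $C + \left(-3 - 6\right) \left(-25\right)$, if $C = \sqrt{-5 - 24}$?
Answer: $225 + i \sqrt{29} \approx 225.0 + 5.3852 i$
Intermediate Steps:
$C = i \sqrt{29}$ ($C = \sqrt{-29} = i \sqrt{29} \approx 5.3852 i$)
$C + \left(-3 - 6\right) \left(-25\right) = i \sqrt{29} + \left(-3 - 6\right) \left(-25\right) = i \sqrt{29} - -225 = i \sqrt{29} + 225 = 225 + i \sqrt{29}$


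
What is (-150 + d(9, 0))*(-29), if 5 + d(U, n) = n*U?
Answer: 4495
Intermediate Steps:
d(U, n) = -5 + U*n (d(U, n) = -5 + n*U = -5 + U*n)
(-150 + d(9, 0))*(-29) = (-150 + (-5 + 9*0))*(-29) = (-150 + (-5 + 0))*(-29) = (-150 - 5)*(-29) = -155*(-29) = 4495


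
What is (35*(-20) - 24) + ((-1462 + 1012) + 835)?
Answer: -339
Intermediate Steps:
(35*(-20) - 24) + ((-1462 + 1012) + 835) = (-700 - 24) + (-450 + 835) = -724 + 385 = -339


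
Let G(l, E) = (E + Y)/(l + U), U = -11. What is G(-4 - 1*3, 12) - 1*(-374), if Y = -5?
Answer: 6725/18 ≈ 373.61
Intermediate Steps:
G(l, E) = (-5 + E)/(-11 + l) (G(l, E) = (E - 5)/(l - 11) = (-5 + E)/(-11 + l))
G(-4 - 1*3, 12) - 1*(-374) = (-5 + 12)/(-11 + (-4 - 1*3)) - 1*(-374) = 7/(-11 + (-4 - 3)) + 374 = 7/(-11 - 7) + 374 = 7/(-18) + 374 = -1/18*7 + 374 = -7/18 + 374 = 6725/18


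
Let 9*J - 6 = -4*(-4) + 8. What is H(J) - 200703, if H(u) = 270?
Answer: -200433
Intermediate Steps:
J = 10/3 (J = ⅔ + (-4*(-4) + 8)/9 = ⅔ + (16 + 8)/9 = ⅔ + (⅑)*24 = ⅔ + 8/3 = 10/3 ≈ 3.3333)
H(J) - 200703 = 270 - 200703 = -200433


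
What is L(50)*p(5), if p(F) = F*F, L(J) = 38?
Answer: 950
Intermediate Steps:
p(F) = F²
L(50)*p(5) = 38*5² = 38*25 = 950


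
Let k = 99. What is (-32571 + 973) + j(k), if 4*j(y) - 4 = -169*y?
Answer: -143119/4 ≈ -35780.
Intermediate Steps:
j(y) = 1 - 169*y/4 (j(y) = 1 + (-169*y)/4 = 1 - 169*y/4)
(-32571 + 973) + j(k) = (-32571 + 973) + (1 - 169/4*99) = -31598 + (1 - 16731/4) = -31598 - 16727/4 = -143119/4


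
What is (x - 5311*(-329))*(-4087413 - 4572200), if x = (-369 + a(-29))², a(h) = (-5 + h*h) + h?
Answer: -16792401123919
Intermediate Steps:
a(h) = -5 + h + h² (a(h) = (-5 + h²) + h = -5 + h + h²)
x = 191844 (x = (-369 + (-5 - 29 + (-29)²))² = (-369 + (-5 - 29 + 841))² = (-369 + 807)² = 438² = 191844)
(x - 5311*(-329))*(-4087413 - 4572200) = (191844 - 5311*(-329))*(-4087413 - 4572200) = (191844 + 1747319)*(-8659613) = 1939163*(-8659613) = -16792401123919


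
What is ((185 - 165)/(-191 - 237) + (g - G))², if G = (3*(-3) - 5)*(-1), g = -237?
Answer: 721567044/11449 ≈ 63024.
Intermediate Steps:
G = 14 (G = (-9 - 5)*(-1) = -14*(-1) = 14)
((185 - 165)/(-191 - 237) + (g - G))² = ((185 - 165)/(-191 - 237) + (-237 - 1*14))² = (20/(-428) + (-237 - 14))² = (20*(-1/428) - 251)² = (-5/107 - 251)² = (-26862/107)² = 721567044/11449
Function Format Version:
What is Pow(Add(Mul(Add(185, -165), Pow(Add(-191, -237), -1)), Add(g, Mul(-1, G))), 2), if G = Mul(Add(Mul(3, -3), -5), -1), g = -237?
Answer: Rational(721567044, 11449) ≈ 63024.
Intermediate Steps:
G = 14 (G = Mul(Add(-9, -5), -1) = Mul(-14, -1) = 14)
Pow(Add(Mul(Add(185, -165), Pow(Add(-191, -237), -1)), Add(g, Mul(-1, G))), 2) = Pow(Add(Mul(Add(185, -165), Pow(Add(-191, -237), -1)), Add(-237, Mul(-1, 14))), 2) = Pow(Add(Mul(20, Pow(-428, -1)), Add(-237, -14)), 2) = Pow(Add(Mul(20, Rational(-1, 428)), -251), 2) = Pow(Add(Rational(-5, 107), -251), 2) = Pow(Rational(-26862, 107), 2) = Rational(721567044, 11449)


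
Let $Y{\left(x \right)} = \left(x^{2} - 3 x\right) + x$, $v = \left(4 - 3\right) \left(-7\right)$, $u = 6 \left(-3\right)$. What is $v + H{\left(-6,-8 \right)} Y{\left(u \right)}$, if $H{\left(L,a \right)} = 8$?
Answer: $2873$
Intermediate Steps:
$u = -18$
$v = -7$ ($v = 1 \left(-7\right) = -7$)
$Y{\left(x \right)} = x^{2} - 2 x$
$v + H{\left(-6,-8 \right)} Y{\left(u \right)} = -7 + 8 \left(- 18 \left(-2 - 18\right)\right) = -7 + 8 \left(\left(-18\right) \left(-20\right)\right) = -7 + 8 \cdot 360 = -7 + 2880 = 2873$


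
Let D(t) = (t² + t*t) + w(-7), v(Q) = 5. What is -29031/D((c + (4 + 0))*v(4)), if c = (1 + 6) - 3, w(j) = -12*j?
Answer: -29031/3284 ≈ -8.8401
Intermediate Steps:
c = 4 (c = 7 - 3 = 4)
D(t) = 84 + 2*t² (D(t) = (t² + t*t) - 12*(-7) = (t² + t²) + 84 = 2*t² + 84 = 84 + 2*t²)
-29031/D((c + (4 + 0))*v(4)) = -29031/(84 + 2*((4 + (4 + 0))*5)²) = -29031/(84 + 2*((4 + 4)*5)²) = -29031/(84 + 2*(8*5)²) = -29031/(84 + 2*40²) = -29031/(84 + 2*1600) = -29031/(84 + 3200) = -29031/3284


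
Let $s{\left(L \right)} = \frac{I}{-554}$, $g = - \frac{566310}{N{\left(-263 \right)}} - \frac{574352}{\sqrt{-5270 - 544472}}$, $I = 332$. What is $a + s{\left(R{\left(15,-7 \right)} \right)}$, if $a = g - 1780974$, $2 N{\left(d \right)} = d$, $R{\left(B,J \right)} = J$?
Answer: $- \frac{129432044792}{72851} + \frac{287176 i \sqrt{549742}}{274871} \approx -1.7767 \cdot 10^{6} + 774.64 i$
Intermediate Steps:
$N{\left(d \right)} = \frac{d}{2}$
$g = \frac{1132620}{263} + \frac{287176 i \sqrt{549742}}{274871}$ ($g = - \frac{566310}{\frac{1}{2} \left(-263\right)} - \frac{574352}{\sqrt{-5270 - 544472}} = - \frac{566310}{- \frac{263}{2}} - \frac{574352}{\sqrt{-549742}} = \left(-566310\right) \left(- \frac{2}{263}\right) - \frac{574352}{i \sqrt{549742}} = \frac{1132620}{263} - 574352 \left(- \frac{i \sqrt{549742}}{549742}\right) = \frac{1132620}{263} + \frac{287176 i \sqrt{549742}}{274871} \approx 4306.5 + 774.64 i$)
$s{\left(L \right)} = - \frac{166}{277}$ ($s{\left(L \right)} = \frac{332}{-554} = 332 \left(- \frac{1}{554}\right) = - \frac{166}{277}$)
$a = - \frac{467263542}{263} + \frac{287176 i \sqrt{549742}}{274871}$ ($a = \left(\frac{1132620}{263} + \frac{287176 i \sqrt{549742}}{274871}\right) - 1780974 = - \frac{467263542}{263} + \frac{287176 i \sqrt{549742}}{274871} \approx -1.7767 \cdot 10^{6} + 774.64 i$)
$a + s{\left(R{\left(15,-7 \right)} \right)} = \left(- \frac{467263542}{263} + \frac{287176 i \sqrt{549742}}{274871}\right) - \frac{166}{277} = - \frac{129432044792}{72851} + \frac{287176 i \sqrt{549742}}{274871}$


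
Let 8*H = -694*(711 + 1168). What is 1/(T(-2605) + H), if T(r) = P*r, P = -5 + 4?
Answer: -4/641593 ≈ -6.2345e-6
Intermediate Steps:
P = -1
H = -652013/4 (H = (-694*(711 + 1168))/8 = (-694*1879)/8 = (⅛)*(-1304026) = -652013/4 ≈ -1.6300e+5)
T(r) = -r
1/(T(-2605) + H) = 1/(-1*(-2605) - 652013/4) = 1/(2605 - 652013/4) = 1/(-641593/4) = -4/641593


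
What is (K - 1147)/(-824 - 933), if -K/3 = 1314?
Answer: 727/251 ≈ 2.8964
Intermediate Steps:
K = -3942 (K = -3*1314 = -3942)
(K - 1147)/(-824 - 933) = (-3942 - 1147)/(-824 - 933) = -5089/(-1757) = -5089*(-1/1757) = 727/251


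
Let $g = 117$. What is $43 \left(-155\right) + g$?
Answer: $-6548$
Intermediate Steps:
$43 \left(-155\right) + g = 43 \left(-155\right) + 117 = -6665 + 117 = -6548$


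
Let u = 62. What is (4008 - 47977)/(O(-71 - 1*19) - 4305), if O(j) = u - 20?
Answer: 43969/4263 ≈ 10.314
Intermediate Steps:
O(j) = 42 (O(j) = 62 - 20 = 42)
(4008 - 47977)/(O(-71 - 1*19) - 4305) = (4008 - 47977)/(42 - 4305) = -43969/(-4263) = -43969*(-1/4263) = 43969/4263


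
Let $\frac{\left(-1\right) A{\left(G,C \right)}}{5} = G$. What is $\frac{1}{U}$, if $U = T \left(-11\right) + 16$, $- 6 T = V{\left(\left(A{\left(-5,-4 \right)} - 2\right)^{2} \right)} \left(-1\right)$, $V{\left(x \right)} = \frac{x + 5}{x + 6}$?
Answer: $\frac{535}{7581} \approx 0.070571$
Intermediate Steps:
$A{\left(G,C \right)} = - 5 G$
$V{\left(x \right)} = \frac{5 + x}{6 + x}$
$T = \frac{89}{535}$ ($T = - \frac{\frac{5 + \left(\left(-5\right) \left(-5\right) - 2\right)^{2}}{6 + \left(\left(-5\right) \left(-5\right) - 2\right)^{2}} \left(-1\right)}{6} = - \frac{\frac{5 + \left(25 - 2\right)^{2}}{6 + \left(25 - 2\right)^{2}} \left(-1\right)}{6} = - \frac{\frac{5 + 23^{2}}{6 + 23^{2}} \left(-1\right)}{6} = - \frac{\frac{5 + 529}{6 + 529} \left(-1\right)}{6} = - \frac{\frac{1}{535} \cdot 534 \left(-1\right)}{6} = - \frac{\frac{534}{535} \left(-1\right)}{6} = \left(- \frac{1}{6}\right) \left(- \frac{534}{535}\right) = \frac{89}{535} \approx 0.16636$)
$U = \frac{7581}{535}$ ($U = \frac{89}{535} \left(-11\right) + 16 = - \frac{979}{535} + 16 = \frac{7581}{535} \approx 14.17$)
$\frac{1}{U} = \frac{1}{\frac{7581}{535}} = \frac{535}{7581}$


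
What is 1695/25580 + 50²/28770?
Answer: 2254303/14718732 ≈ 0.15316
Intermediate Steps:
1695/25580 + 50²/28770 = 1695*(1/25580) + 2500*(1/28770) = 339/5116 + 250/2877 = 2254303/14718732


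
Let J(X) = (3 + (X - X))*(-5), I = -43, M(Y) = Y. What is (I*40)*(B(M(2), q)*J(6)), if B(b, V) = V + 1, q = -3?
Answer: -51600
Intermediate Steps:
B(b, V) = 1 + V
J(X) = -15 (J(X) = (3 + 0)*(-5) = 3*(-5) = -15)
(I*40)*(B(M(2), q)*J(6)) = (-43*40)*((1 - 3)*(-15)) = -(-3440)*(-15) = -1720*30 = -51600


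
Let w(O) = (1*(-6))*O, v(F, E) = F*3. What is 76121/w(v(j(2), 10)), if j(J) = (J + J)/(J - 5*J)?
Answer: 76121/9 ≈ 8457.9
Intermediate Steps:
j(J) = -½ (j(J) = (2*J)/((-4*J)) = (2*J)*(-1/(4*J)) = -½)
v(F, E) = 3*F
w(O) = -6*O
76121/w(v(j(2), 10)) = 76121/((-18*(-1)/2)) = 76121/((-6*(-3/2))) = 76121/9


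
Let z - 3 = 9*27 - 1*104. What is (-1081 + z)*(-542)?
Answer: 508938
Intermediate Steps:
z = 142 (z = 3 + (9*27 - 1*104) = 3 + (243 - 104) = 3 + 139 = 142)
(-1081 + z)*(-542) = (-1081 + 142)*(-542) = -939*(-542) = 508938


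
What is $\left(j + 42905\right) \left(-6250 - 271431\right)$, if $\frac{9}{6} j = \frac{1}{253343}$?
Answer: $- \frac{9054912015551207}{760029} \approx -1.1914 \cdot 10^{10}$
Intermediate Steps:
$j = \frac{2}{760029}$ ($j = \frac{2}{3 \cdot 253343} = \frac{2}{3} \cdot \frac{1}{253343} = \frac{2}{760029} \approx 2.6315 \cdot 10^{-6}$)
$\left(j + 42905\right) \left(-6250 - 271431\right) = \left(\frac{2}{760029} + 42905\right) \left(-6250 - 271431\right) = \frac{32609044247}{760029} \left(-277681\right) = - \frac{9054912015551207}{760029}$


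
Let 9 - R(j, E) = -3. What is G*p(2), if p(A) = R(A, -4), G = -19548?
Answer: -234576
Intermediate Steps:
R(j, E) = 12 (R(j, E) = 9 - 1*(-3) = 9 + 3 = 12)
p(A) = 12
G*p(2) = -19548*12 = -234576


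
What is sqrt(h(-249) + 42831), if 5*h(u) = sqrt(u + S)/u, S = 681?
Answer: sqrt(7376568975 - 1660*sqrt(3))/415 ≈ 206.96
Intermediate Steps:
h(u) = sqrt(681 + u)/(5*u) (h(u) = (sqrt(u + 681)/u)/5 = (sqrt(681 + u)/u)/5 = sqrt(681 + u)/(5*u))
sqrt(h(-249) + 42831) = sqrt((1/5)*sqrt(681 - 249)/(-249) + 42831) = sqrt((1/5)*(-1/249)*sqrt(432) + 42831) = sqrt((1/5)*(-1/249)*(12*sqrt(3)) + 42831) = sqrt(-4*sqrt(3)/415 + 42831) = sqrt(42831 - 4*sqrt(3)/415)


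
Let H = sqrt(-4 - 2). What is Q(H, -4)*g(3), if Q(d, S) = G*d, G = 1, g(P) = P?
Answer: 3*I*sqrt(6) ≈ 7.3485*I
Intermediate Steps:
H = I*sqrt(6) (H = sqrt(-6) = I*sqrt(6) ≈ 2.4495*I)
Q(d, S) = d (Q(d, S) = 1*d = d)
Q(H, -4)*g(3) = (I*sqrt(6))*3 = 3*I*sqrt(6)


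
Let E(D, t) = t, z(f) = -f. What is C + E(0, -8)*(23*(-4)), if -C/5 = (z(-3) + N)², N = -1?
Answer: 716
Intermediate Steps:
C = -20 (C = -5*(-1*(-3) - 1)² = -5*(3 - 1)² = -5*2² = -5*4 = -20)
C + E(0, -8)*(23*(-4)) = -20 - 184*(-4) = -20 - 8*(-92) = -20 + 736 = 716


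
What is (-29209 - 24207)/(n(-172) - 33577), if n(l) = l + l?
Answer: 53416/33921 ≈ 1.5747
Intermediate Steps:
n(l) = 2*l
(-29209 - 24207)/(n(-172) - 33577) = (-29209 - 24207)/(2*(-172) - 33577) = -53416/(-344 - 33577) = -53416/(-33921) = -53416*(-1/33921) = 53416/33921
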